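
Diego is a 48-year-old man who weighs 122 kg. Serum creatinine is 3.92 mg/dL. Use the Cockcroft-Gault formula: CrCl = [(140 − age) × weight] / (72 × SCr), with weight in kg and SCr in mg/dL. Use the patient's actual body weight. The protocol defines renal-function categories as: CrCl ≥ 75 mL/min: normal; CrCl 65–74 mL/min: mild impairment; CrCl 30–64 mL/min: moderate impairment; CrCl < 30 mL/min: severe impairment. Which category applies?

moderate impairment

CrCl = (140 − 48) × 122 / (72 × 3.92) = 11224.0 / 282.24 ≈ 39.8 mL/min
40 mL/min falls in the 'moderate impairment' range.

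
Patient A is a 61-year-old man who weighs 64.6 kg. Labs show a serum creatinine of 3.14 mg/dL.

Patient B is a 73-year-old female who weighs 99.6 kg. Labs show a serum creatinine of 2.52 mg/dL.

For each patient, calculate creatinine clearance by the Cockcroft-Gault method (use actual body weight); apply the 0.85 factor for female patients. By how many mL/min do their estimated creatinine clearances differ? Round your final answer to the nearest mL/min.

9 mL/min

Patient A: CrCl = (140 − 61) × 64.6 / (72 × 3.14) = 5103.4 / 226.08 ≈ 22.6 mL/min
Patient B: CrCl = (140 − 73) × 99.6 / (72 × 2.52) × 0.85 = 6673.2 / 181.44 × 0.85 ≈ 31.3 mL/min
|22.6 − 31.3| = 8.7 mL/min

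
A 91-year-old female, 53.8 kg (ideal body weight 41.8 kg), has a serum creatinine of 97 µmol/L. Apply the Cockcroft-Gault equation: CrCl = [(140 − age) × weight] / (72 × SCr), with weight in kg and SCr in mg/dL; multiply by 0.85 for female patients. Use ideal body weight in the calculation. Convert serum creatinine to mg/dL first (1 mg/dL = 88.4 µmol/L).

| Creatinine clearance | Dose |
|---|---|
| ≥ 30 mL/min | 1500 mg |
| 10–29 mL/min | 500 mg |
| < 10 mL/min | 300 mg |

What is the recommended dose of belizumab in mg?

500 mg

SCr = 97 / 88.4 = 1.097 mg/dL
CrCl = (140 − 91) × 41.8 / (72 × 1.097) × 0.85 = 2048.2 / 78.98 × 0.85 ≈ 22.0 mL/min
CrCl ≈ 22 mL/min → bracket 10–29 mL/min.
Dose for this bracket: 500 mg.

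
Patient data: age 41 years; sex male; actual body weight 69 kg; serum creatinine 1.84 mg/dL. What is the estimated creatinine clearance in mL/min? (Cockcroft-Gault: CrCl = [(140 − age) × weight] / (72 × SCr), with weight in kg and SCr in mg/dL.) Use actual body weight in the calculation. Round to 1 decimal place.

CrCl = (140 − 41) × 69 / (72 × 1.84) = 6831.0 / 132.48 ≈ 51.6 mL/min

51.6 mL/min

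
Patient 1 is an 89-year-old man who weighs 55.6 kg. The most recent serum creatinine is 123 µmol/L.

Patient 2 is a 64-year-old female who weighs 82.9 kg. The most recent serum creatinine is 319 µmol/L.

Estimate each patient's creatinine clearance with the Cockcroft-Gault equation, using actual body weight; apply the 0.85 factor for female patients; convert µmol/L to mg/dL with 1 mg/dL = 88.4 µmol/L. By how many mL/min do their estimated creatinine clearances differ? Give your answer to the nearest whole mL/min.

Patient 1: SCr = 123 / 88.4 = 1.391 mg/dL
Patient 1: CrCl = (140 − 89) × 55.6 / (72 × 1.391) = 2835.6 / 100.15 ≈ 28.3 mL/min
Patient 2: SCr = 319 / 88.4 = 3.609 mg/dL
Patient 2: CrCl = (140 − 64) × 82.9 / (72 × 3.609) × 0.85 = 6300.4 / 259.85 × 0.85 ≈ 20.6 mL/min
|28.3 − 20.6| = 7.7 mL/min

8 mL/min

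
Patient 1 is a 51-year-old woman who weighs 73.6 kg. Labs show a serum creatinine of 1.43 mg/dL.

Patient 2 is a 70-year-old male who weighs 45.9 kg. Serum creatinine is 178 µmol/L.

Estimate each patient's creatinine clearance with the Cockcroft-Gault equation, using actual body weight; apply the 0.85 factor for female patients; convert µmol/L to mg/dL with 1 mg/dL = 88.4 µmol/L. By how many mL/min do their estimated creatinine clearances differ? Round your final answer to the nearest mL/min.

Patient 1: CrCl = (140 − 51) × 73.6 / (72 × 1.43) × 0.85 = 6550.4 / 102.96 × 0.85 ≈ 54.1 mL/min
Patient 2: SCr = 178 / 88.4 = 2.014 mg/dL
Patient 2: CrCl = (140 − 70) × 45.9 / (72 × 2.014) = 3213.0 / 145.01 ≈ 22.2 mL/min
|54.1 − 22.2| = 31.9 mL/min

32 mL/min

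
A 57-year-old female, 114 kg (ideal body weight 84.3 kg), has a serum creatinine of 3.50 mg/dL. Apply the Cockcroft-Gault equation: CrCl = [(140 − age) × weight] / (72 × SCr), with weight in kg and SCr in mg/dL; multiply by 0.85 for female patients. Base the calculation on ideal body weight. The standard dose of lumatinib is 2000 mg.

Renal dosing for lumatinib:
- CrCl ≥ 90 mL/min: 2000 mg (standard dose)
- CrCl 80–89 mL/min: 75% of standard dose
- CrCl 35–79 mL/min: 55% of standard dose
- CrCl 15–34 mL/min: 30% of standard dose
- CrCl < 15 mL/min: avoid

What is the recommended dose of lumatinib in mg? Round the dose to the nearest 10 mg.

CrCl = (140 − 57) × 84.3 / (72 × 3.5) × 0.85 = 6996.9 / 252.00 × 0.85 ≈ 23.6 mL/min
CrCl ≈ 24 mL/min → bracket 15–34 mL/min.
30% of 2000 mg = 600 mg

600 mg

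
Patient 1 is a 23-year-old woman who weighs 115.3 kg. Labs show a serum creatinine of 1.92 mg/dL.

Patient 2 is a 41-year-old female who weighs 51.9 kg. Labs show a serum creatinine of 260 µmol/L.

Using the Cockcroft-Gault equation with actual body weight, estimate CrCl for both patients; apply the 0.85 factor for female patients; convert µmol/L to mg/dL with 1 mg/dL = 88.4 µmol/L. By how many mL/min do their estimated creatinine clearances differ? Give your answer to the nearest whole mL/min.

Patient 1: CrCl = (140 − 23) × 115.3 / (72 × 1.92) × 0.85 = 13490.1 / 138.24 × 0.85 ≈ 82.9 mL/min
Patient 2: SCr = 260 / 88.4 = 2.941 mg/dL
Patient 2: CrCl = (140 − 41) × 51.9 / (72 × 2.941) × 0.85 = 5138.1 / 211.75 × 0.85 ≈ 20.6 mL/min
|82.9 − 20.6| = 62.3 mL/min

62 mL/min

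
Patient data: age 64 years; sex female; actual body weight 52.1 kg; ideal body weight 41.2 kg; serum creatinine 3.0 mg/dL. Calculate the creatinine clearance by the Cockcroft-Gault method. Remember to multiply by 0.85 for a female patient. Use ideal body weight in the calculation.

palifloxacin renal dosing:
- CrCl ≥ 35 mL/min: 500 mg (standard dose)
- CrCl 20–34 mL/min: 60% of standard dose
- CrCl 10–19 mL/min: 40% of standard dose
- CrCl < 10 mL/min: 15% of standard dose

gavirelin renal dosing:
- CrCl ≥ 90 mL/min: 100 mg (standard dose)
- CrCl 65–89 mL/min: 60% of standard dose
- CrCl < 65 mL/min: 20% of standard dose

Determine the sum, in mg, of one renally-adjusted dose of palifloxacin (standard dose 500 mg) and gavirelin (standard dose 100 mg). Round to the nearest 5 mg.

CrCl = (140 − 64) × 41.2 / (72 × 3) × 0.85 = 3131.2 / 216.00 × 0.85 ≈ 12.3 mL/min
CrCl ≈ 12 mL/min.
palifloxacin: 10–19 mL/min → 40% of 500 mg = 200 mg.
gavirelin: < 65 mL/min → 20% of 100 mg = 20 mg.
Total = 200 + 20 = 220 mg.

220 mg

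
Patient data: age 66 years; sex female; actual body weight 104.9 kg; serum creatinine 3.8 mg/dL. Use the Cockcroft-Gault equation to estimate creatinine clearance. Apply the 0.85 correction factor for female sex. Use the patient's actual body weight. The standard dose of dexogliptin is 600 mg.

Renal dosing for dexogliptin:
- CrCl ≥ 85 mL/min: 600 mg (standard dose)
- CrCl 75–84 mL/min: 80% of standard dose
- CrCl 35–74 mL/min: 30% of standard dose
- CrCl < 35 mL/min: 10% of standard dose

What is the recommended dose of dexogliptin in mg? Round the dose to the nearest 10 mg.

60 mg

CrCl = (140 − 66) × 104.9 / (72 × 3.8) × 0.85 = 7762.6 / 273.60 × 0.85 ≈ 24.1 mL/min
CrCl ≈ 24 mL/min → bracket < 35 mL/min.
10% of 600 mg = 60 mg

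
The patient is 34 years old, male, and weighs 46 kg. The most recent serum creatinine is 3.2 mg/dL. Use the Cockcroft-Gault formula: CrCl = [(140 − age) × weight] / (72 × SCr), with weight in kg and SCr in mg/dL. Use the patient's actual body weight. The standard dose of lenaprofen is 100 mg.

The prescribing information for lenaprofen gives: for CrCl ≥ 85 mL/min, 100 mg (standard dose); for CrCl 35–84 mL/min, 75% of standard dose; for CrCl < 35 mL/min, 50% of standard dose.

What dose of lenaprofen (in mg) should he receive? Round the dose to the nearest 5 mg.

50 mg

CrCl = (140 − 34) × 46 / (72 × 3.2) = 4876.0 / 230.40 ≈ 21.2 mL/min
CrCl ≈ 21 mL/min → bracket < 35 mL/min.
50% of 100 mg = 50 mg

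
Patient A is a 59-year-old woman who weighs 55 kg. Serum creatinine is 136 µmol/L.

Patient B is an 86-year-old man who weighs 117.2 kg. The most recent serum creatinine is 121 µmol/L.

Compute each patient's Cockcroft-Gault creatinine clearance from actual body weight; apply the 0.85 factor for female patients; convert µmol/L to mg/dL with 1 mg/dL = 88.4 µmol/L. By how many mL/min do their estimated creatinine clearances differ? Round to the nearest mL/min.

30 mL/min

Patient A: SCr = 136 / 88.4 = 1.538 mg/dL
Patient A: CrCl = (140 − 59) × 55 / (72 × 1.538) × 0.85 = 4455.0 / 110.74 × 0.85 ≈ 34.2 mL/min
Patient B: SCr = 121 / 88.4 = 1.369 mg/dL
Patient B: CrCl = (140 − 86) × 117.2 / (72 × 1.369) = 6328.8 / 98.57 ≈ 64.2 mL/min
|34.2 − 64.2| = 30.0 mL/min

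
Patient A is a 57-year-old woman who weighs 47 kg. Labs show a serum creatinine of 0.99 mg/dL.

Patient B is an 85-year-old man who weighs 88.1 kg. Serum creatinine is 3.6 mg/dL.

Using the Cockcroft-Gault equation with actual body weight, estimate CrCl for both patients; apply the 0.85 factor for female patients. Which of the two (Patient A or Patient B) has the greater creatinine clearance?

Patient A: CrCl = (140 − 57) × 47 / (72 × 0.99) × 0.85 = 3901.0 / 71.28 × 0.85 ≈ 46.5 mL/min
Patient B: CrCl = (140 − 85) × 88.1 / (72 × 3.6) = 4845.5 / 259.20 ≈ 18.7 mL/min
46.5 vs 18.7 mL/min → Patient A is higher.

Patient A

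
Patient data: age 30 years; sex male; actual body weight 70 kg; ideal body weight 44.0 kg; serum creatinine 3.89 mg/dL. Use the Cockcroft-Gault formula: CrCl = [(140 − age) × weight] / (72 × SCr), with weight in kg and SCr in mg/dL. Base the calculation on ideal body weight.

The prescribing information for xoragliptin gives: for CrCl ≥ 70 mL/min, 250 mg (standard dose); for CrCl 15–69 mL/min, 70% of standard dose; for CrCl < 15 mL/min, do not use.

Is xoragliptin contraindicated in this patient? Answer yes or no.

no

CrCl = (140 − 30) × 44 / (72 × 3.89) = 4840.0 / 280.08 ≈ 17.3 mL/min
CrCl ≈ 17 mL/min, which is ≥ 15 mL/min.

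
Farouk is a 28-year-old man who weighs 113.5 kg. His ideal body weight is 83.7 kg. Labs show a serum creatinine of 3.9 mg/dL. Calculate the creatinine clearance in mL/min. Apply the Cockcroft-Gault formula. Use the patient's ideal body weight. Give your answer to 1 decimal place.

CrCl = (140 − 28) × 83.7 / (72 × 3.9) = 9374.4 / 280.80 ≈ 33.4 mL/min

33.4 mL/min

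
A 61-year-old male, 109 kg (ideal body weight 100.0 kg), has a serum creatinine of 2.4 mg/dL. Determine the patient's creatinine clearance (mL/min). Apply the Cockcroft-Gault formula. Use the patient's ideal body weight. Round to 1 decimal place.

45.7 mL/min

CrCl = (140 − 61) × 100 / (72 × 2.4) = 7900.0 / 172.80 ≈ 45.7 mL/min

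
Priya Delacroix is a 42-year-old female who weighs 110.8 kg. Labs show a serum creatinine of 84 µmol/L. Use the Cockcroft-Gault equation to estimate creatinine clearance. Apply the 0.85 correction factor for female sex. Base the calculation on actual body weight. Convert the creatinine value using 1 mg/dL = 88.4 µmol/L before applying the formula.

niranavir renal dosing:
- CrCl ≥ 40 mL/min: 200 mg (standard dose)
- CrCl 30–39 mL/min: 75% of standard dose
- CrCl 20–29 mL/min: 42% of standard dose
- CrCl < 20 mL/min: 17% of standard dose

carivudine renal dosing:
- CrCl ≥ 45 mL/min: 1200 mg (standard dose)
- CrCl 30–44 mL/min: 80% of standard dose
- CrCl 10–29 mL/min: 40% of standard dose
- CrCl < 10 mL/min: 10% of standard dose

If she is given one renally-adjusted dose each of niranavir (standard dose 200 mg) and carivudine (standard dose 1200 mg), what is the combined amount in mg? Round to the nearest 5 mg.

1400 mg

SCr = 84 / 88.4 = 0.95 mg/dL
CrCl = (140 − 42) × 110.8 / (72 × 0.95) × 0.85 = 10858.4 / 68.40 × 0.85 ≈ 134.9 mL/min
CrCl ≈ 135 mL/min.
niranavir: ≥ 40 mL/min → 100% of 200 mg = 200 mg.
carivudine: ≥ 45 mL/min → 100% of 1200 mg = 1200 mg.
Total = 200 + 1200 = 1400 mg.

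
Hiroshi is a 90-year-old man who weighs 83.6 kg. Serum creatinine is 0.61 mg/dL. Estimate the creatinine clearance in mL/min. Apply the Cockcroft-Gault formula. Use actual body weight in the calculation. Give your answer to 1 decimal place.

CrCl = (140 − 90) × 83.6 / (72 × 0.61) = 4180.0 / 43.92 ≈ 95.2 mL/min

95.2 mL/min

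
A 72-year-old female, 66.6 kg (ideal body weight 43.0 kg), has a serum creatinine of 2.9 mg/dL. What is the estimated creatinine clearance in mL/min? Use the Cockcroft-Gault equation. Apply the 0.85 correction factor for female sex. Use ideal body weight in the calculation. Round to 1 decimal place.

11.9 mL/min

CrCl = (140 − 72) × 43 / (72 × 2.9) × 0.85 = 2924.0 / 208.80 × 0.85 ≈ 11.9 mL/min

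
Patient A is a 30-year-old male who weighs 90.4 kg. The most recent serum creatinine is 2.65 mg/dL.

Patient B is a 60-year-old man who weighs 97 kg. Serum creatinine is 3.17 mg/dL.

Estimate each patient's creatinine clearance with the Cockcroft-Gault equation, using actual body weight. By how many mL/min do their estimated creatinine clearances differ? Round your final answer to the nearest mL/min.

18 mL/min

Patient A: CrCl = (140 − 30) × 90.4 / (72 × 2.65) = 9944.0 / 190.80 ≈ 52.1 mL/min
Patient B: CrCl = (140 − 60) × 97 / (72 × 3.17) = 7760.0 / 228.24 ≈ 34.0 mL/min
|52.1 − 34.0| = 18.1 mL/min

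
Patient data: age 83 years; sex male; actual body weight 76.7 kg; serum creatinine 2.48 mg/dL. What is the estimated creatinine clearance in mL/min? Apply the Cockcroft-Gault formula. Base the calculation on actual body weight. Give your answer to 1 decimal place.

CrCl = (140 − 83) × 76.7 / (72 × 2.48) = 4371.9 / 178.56 ≈ 24.5 mL/min

24.5 mL/min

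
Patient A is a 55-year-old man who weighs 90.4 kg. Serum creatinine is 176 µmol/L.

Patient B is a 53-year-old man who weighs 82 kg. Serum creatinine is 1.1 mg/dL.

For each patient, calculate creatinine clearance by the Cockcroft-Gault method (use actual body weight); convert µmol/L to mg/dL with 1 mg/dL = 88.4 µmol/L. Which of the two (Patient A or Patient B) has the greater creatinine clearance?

Patient B

Patient A: SCr = 176 / 88.4 = 1.991 mg/dL
Patient A: CrCl = (140 − 55) × 90.4 / (72 × 1.991) = 7684.0 / 143.35 ≈ 53.6 mL/min
Patient B: CrCl = (140 − 53) × 82 / (72 × 1.1) = 7134.0 / 79.20 ≈ 90.1 mL/min
53.6 vs 90.1 mL/min → Patient B is higher.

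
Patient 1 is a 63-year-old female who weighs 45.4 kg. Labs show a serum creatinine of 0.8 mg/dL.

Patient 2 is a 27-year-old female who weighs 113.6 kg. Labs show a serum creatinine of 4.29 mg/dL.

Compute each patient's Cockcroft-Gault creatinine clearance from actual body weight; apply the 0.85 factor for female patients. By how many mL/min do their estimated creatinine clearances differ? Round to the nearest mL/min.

16 mL/min

Patient 1: CrCl = (140 − 63) × 45.4 / (72 × 0.8) × 0.85 = 3495.8 / 57.60 × 0.85 ≈ 51.6 mL/min
Patient 2: CrCl = (140 − 27) × 113.6 / (72 × 4.29) × 0.85 = 12836.8 / 308.88 × 0.85 ≈ 35.3 mL/min
|51.6 − 35.3| = 16.3 mL/min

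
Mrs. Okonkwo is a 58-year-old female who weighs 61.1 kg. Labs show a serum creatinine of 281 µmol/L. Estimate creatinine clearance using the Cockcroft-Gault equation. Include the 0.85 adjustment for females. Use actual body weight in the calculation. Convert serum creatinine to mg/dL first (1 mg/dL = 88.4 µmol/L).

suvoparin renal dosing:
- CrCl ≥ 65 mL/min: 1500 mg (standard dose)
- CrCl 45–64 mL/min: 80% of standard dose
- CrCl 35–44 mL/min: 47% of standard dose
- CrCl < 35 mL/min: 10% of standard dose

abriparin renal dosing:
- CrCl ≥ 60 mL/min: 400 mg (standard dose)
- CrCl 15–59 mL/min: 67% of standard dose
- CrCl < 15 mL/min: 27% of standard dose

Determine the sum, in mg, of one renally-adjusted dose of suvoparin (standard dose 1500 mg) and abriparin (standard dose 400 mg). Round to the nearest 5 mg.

SCr = 281 / 88.4 = 3.179 mg/dL
CrCl = (140 − 58) × 61.1 / (72 × 3.179) × 0.85 = 5010.2 / 228.89 × 0.85 ≈ 18.6 mL/min
CrCl ≈ 19 mL/min.
suvoparin: < 35 mL/min → 10% of 1500 mg = 150 mg.
abriparin: 15–59 mL/min → 67% of 400 mg = 268 mg.
Total = 150 + 268 = 418 mg.

420 mg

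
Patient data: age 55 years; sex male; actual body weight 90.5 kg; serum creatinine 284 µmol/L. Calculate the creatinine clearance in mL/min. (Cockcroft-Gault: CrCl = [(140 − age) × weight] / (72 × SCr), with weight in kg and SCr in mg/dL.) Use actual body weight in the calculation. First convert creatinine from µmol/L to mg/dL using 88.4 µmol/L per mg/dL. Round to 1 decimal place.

33.3 mL/min

SCr = 284 / 88.4 = 3.213 mg/dL
CrCl = (140 − 55) × 90.5 / (72 × 3.213) = 7692.5 / 231.34 ≈ 33.3 mL/min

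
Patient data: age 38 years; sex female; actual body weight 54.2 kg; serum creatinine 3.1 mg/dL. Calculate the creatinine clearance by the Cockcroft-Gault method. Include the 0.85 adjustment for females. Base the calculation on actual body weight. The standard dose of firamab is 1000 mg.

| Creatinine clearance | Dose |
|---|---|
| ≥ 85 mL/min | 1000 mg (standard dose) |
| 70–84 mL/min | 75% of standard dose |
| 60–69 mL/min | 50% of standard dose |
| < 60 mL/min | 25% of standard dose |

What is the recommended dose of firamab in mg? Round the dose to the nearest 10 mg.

250 mg

CrCl = (140 − 38) × 54.2 / (72 × 3.1) × 0.85 = 5528.4 / 223.20 × 0.85 ≈ 21.1 mL/min
CrCl ≈ 21 mL/min → bracket < 60 mL/min.
25% of 1000 mg = 250 mg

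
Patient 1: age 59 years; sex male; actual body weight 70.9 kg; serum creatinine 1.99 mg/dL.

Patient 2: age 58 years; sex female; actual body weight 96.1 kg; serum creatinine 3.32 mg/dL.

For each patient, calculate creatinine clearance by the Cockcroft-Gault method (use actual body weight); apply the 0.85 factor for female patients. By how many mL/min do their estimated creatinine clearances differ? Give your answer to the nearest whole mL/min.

Patient 1: CrCl = (140 − 59) × 70.9 / (72 × 1.99) = 5742.9 / 143.28 ≈ 40.1 mL/min
Patient 2: CrCl = (140 − 58) × 96.1 / (72 × 3.32) × 0.85 = 7880.2 / 239.04 × 0.85 ≈ 28.0 mL/min
|40.1 − 28.0| = 12.1 mL/min

12 mL/min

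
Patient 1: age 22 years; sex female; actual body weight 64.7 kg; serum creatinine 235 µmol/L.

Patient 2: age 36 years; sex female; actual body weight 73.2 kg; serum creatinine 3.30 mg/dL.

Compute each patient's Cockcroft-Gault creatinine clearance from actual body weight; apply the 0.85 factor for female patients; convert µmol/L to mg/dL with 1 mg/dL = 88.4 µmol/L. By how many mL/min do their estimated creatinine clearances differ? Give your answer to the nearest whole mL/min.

7 mL/min

Patient 1: SCr = 235 / 88.4 = 2.658 mg/dL
Patient 1: CrCl = (140 − 22) × 64.7 / (72 × 2.658) × 0.85 = 7634.6 / 191.38 × 0.85 ≈ 33.9 mL/min
Patient 2: CrCl = (140 − 36) × 73.2 / (72 × 3.3) × 0.85 = 7612.8 / 237.60 × 0.85 ≈ 27.2 mL/min
|33.9 − 27.2| = 6.7 mL/min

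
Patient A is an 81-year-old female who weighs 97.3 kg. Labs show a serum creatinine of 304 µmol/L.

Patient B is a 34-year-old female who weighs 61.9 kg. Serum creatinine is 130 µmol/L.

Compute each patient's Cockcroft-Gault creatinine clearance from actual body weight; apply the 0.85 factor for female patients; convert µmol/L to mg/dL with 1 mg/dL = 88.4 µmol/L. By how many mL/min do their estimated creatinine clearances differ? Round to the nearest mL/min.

33 mL/min

Patient A: SCr = 304 / 88.4 = 3.439 mg/dL
Patient A: CrCl = (140 − 81) × 97.3 / (72 × 3.439) × 0.85 = 5740.7 / 247.61 × 0.85 ≈ 19.7 mL/min
Patient B: SCr = 130 / 88.4 = 1.471 mg/dL
Patient B: CrCl = (140 − 34) × 61.9 / (72 × 1.471) × 0.85 = 6561.4 / 105.91 × 0.85 ≈ 52.7 mL/min
|19.7 − 52.7| = 33.0 mL/min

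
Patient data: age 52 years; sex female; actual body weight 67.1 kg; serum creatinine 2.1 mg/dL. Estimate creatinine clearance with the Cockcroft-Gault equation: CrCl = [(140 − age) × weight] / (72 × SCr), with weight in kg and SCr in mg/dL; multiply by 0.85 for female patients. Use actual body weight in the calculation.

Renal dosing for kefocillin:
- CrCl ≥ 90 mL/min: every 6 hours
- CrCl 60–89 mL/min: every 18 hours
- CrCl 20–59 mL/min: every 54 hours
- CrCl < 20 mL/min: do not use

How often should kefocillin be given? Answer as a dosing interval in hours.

CrCl = (140 − 52) × 67.1 / (72 × 2.1) × 0.85 = 5904.8 / 151.20 × 0.85 ≈ 33.2 mL/min
CrCl ≈ 33 mL/min → bracket 20–59 mL/min → every 54 hours.

every 54 hours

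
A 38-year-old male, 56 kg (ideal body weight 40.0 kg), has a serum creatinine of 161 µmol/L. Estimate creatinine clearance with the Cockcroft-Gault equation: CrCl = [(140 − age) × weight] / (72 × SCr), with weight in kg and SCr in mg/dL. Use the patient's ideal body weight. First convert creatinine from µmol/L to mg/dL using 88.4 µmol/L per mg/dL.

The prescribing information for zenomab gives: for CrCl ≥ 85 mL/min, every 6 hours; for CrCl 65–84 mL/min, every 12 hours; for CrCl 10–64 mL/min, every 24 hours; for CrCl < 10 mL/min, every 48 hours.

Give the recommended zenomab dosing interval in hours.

every 24 hours

SCr = 161 / 88.4 = 1.821 mg/dL
CrCl = (140 − 38) × 40 / (72 × 1.821) = 4080.0 / 131.11 ≈ 31.1 mL/min
CrCl ≈ 31 mL/min → bracket 10–64 mL/min → every 24 hours.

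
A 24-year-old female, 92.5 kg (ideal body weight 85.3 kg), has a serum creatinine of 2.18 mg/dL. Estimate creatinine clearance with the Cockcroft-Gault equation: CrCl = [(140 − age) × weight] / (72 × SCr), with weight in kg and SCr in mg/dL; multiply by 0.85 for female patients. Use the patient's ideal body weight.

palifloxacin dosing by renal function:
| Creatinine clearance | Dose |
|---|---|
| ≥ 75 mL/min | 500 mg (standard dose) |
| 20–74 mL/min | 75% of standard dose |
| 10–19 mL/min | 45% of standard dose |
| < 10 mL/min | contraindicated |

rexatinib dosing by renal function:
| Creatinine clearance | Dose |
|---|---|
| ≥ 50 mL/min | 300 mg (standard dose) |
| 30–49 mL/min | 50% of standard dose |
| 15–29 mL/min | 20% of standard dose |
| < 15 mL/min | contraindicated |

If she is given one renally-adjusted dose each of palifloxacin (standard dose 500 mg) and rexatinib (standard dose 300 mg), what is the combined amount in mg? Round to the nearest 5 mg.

CrCl = (140 − 24) × 85.3 / (72 × 2.18) × 0.85 = 9894.8 / 156.96 × 0.85 ≈ 53.6 mL/min
CrCl ≈ 54 mL/min.
palifloxacin: 20–74 mL/min → 75% of 500 mg = 375 mg.
rexatinib: ≥ 50 mL/min → 100% of 300 mg = 300 mg.
Total = 375 + 300 = 675 mg.

675 mg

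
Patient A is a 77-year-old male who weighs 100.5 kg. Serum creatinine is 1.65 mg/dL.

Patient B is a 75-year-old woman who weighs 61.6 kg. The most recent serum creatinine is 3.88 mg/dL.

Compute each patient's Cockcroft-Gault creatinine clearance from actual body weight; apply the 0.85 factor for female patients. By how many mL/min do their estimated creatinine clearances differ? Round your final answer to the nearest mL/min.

41 mL/min

Patient A: CrCl = (140 − 77) × 100.5 / (72 × 1.65) = 6331.5 / 118.80 ≈ 53.3 mL/min
Patient B: CrCl = (140 − 75) × 61.6 / (72 × 3.88) × 0.85 = 4004.0 / 279.36 × 0.85 ≈ 12.2 mL/min
|53.3 − 12.2| = 41.1 mL/min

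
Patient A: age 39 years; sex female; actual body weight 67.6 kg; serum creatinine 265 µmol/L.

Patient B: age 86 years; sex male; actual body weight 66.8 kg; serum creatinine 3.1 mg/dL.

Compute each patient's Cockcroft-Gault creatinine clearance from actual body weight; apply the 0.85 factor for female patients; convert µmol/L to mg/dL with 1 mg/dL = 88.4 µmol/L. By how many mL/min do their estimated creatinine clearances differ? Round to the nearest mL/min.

11 mL/min

Patient A: SCr = 265 / 88.4 = 2.998 mg/dL
Patient A: CrCl = (140 − 39) × 67.6 / (72 × 2.998) × 0.85 = 6827.6 / 215.86 × 0.85 ≈ 26.9 mL/min
Patient B: CrCl = (140 − 86) × 66.8 / (72 × 3.1) = 3607.2 / 223.20 ≈ 16.2 mL/min
|26.9 − 16.2| = 10.7 mL/min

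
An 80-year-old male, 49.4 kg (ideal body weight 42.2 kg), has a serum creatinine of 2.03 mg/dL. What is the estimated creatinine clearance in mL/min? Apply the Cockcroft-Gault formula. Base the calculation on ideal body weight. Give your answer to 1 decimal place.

CrCl = (140 − 80) × 42.2 / (72 × 2.03) = 2532.0 / 146.16 ≈ 17.3 mL/min

17.3 mL/min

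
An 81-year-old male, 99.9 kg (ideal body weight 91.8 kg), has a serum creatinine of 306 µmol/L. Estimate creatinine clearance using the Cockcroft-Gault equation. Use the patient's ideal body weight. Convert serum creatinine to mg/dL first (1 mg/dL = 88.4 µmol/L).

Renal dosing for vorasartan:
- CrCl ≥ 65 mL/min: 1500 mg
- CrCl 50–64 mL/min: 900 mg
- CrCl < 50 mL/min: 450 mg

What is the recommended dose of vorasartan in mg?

450 mg

SCr = 306 / 88.4 = 3.462 mg/dL
CrCl = (140 − 81) × 91.8 / (72 × 3.462) = 5416.2 / 249.26 ≈ 21.7 mL/min
CrCl ≈ 22 mL/min → bracket < 50 mL/min.
Dose for this bracket: 450 mg.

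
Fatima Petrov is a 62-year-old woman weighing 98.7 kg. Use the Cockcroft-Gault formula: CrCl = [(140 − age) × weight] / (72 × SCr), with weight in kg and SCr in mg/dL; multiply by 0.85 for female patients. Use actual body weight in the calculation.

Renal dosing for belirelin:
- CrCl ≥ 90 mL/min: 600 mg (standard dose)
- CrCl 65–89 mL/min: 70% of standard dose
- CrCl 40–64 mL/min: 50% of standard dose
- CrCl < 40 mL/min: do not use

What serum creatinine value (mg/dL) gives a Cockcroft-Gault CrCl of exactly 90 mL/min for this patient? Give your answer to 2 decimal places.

1.01 mg/dL

Standard dose requires CrCl ≥ 90 mL/min.
Set (140 − 62) × 98.7 × 0.85 / (72 × SCr) = 90
SCr = (140 − 62) × 98.7 × 0.85 / (72 × 90) = 1.010 mg/dL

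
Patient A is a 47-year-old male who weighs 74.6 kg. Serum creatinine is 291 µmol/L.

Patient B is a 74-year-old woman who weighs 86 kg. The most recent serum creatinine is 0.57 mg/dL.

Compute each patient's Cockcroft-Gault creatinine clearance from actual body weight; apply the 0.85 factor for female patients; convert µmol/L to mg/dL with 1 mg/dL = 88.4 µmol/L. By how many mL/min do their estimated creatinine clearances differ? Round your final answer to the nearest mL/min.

Patient A: SCr = 291 / 88.4 = 3.292 mg/dL
Patient A: CrCl = (140 − 47) × 74.6 / (72 × 3.292) = 6937.8 / 237.02 ≈ 29.3 mL/min
Patient B: CrCl = (140 − 74) × 86 / (72 × 0.57) × 0.85 = 5676.0 / 41.04 × 0.85 ≈ 117.6 mL/min
|29.3 − 117.6| = 88.3 mL/min

88 mL/min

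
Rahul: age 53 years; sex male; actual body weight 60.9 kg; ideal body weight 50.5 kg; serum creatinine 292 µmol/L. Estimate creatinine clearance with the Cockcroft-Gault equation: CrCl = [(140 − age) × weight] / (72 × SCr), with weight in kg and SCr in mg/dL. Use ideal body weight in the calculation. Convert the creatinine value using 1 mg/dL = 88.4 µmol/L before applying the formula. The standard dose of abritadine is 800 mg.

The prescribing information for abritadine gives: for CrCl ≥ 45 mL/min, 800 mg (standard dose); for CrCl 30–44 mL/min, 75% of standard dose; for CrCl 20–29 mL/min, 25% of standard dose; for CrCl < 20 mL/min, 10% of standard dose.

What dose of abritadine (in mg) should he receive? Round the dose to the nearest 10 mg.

SCr = 292 / 88.4 = 3.303 mg/dL
CrCl = (140 − 53) × 50.5 / (72 × 3.303) = 4393.5 / 237.82 ≈ 18.5 mL/min
CrCl ≈ 18 mL/min → bracket < 20 mL/min.
10% of 800 mg = 80 mg

80 mg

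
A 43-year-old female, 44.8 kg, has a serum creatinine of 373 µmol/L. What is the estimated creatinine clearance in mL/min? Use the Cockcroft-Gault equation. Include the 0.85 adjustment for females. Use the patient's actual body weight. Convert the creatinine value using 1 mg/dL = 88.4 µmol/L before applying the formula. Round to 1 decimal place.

SCr = 373 / 88.4 = 4.219 mg/dL
CrCl = (140 − 43) × 44.8 / (72 × 4.219) × 0.85 = 4345.6 / 303.77 × 0.85 ≈ 12.2 mL/min

12.2 mL/min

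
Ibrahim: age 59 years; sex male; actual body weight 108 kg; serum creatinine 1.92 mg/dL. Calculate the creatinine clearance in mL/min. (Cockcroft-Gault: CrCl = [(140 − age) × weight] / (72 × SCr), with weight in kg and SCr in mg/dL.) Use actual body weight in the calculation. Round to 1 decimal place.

CrCl = (140 − 59) × 108 / (72 × 1.92) = 8748.0 / 138.24 ≈ 63.3 mL/min

63.3 mL/min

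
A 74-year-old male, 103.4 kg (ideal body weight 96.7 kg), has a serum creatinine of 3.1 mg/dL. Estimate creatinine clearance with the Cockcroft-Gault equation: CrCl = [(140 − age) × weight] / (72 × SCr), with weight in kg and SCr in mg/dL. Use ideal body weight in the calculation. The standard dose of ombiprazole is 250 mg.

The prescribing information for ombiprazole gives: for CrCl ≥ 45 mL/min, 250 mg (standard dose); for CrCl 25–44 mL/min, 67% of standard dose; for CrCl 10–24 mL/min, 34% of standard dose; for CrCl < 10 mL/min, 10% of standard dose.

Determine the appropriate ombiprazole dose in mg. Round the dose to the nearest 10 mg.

170 mg

CrCl = (140 − 74) × 96.7 / (72 × 3.1) = 6382.2 / 223.20 ≈ 28.6 mL/min
CrCl ≈ 29 mL/min → bracket 25–44 mL/min.
67% of 250 mg = 167.5 mg → 170 mg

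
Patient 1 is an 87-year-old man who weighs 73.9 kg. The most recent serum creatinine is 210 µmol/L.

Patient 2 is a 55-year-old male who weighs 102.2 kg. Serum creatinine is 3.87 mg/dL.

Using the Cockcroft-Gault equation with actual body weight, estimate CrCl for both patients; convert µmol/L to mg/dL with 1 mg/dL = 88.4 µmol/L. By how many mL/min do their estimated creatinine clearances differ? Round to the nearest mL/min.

Patient 1: SCr = 210 / 88.4 = 2.376 mg/dL
Patient 1: CrCl = (140 − 87) × 73.9 / (72 × 2.376) = 3916.7 / 171.07 ≈ 22.9 mL/min
Patient 2: CrCl = (140 − 55) × 102.2 / (72 × 3.87) = 8687.0 / 278.64 ≈ 31.2 mL/min
|22.9 − 31.2| = 8.3 mL/min

8 mL/min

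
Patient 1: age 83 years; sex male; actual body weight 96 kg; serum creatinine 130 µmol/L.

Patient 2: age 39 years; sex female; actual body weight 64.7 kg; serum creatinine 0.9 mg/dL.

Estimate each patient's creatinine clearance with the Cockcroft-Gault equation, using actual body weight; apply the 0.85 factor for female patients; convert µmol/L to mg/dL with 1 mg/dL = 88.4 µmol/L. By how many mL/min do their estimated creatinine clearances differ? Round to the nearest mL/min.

Patient 1: SCr = 130 / 88.4 = 1.471 mg/dL
Patient 1: CrCl = (140 − 83) × 96 / (72 × 1.471) = 5472.0 / 105.91 ≈ 51.7 mL/min
Patient 2: CrCl = (140 − 39) × 64.7 / (72 × 0.9) × 0.85 = 6534.7 / 64.80 × 0.85 ≈ 85.7 mL/min
|51.7 − 85.7| = 34.0 mL/min

34 mL/min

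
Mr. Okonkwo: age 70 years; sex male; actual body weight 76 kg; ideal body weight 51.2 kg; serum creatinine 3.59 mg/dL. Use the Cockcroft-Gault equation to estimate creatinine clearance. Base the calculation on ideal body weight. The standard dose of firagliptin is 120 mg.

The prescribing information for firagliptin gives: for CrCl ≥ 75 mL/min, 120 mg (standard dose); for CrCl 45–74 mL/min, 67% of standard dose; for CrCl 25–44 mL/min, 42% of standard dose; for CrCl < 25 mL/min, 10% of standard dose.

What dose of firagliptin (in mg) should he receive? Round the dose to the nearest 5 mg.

10 mg

CrCl = (140 − 70) × 51.2 / (72 × 3.59) = 3584.0 / 258.48 ≈ 13.9 mL/min
CrCl ≈ 14 mL/min → bracket < 25 mL/min.
10% of 120 mg = 12 mg → 10 mg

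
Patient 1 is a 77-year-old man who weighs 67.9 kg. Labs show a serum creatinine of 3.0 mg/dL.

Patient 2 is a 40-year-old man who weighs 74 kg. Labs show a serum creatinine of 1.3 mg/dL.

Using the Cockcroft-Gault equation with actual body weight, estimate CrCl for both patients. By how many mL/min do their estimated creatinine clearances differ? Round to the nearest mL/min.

Patient 1: CrCl = (140 − 77) × 67.9 / (72 × 3) = 4277.7 / 216.00 ≈ 19.8 mL/min
Patient 2: CrCl = (140 − 40) × 74 / (72 × 1.3) = 7400.0 / 93.60 ≈ 79.1 mL/min
|19.8 − 79.1| = 59.3 mL/min

59 mL/min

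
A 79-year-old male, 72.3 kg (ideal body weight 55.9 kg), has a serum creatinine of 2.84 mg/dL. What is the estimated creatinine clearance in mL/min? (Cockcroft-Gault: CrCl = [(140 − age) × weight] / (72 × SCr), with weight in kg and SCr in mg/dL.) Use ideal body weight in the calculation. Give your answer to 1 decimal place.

CrCl = (140 − 79) × 55.9 / (72 × 2.84) = 3409.9 / 204.48 ≈ 16.7 mL/min

16.7 mL/min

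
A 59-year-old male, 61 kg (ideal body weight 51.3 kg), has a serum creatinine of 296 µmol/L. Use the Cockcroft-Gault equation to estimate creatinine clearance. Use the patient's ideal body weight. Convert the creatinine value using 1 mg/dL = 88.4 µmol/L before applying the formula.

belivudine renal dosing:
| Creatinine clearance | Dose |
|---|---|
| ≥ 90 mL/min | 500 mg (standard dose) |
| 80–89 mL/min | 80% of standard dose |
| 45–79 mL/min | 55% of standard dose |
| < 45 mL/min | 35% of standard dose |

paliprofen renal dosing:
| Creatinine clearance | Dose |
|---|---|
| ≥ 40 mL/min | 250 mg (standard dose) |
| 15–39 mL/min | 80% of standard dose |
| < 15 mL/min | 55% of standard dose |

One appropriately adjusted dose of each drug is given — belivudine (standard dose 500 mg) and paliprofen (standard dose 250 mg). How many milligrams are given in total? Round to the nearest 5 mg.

375 mg

SCr = 296 / 88.4 = 3.348 mg/dL
CrCl = (140 − 59) × 51.3 / (72 × 3.348) = 4155.3 / 241.06 ≈ 17.2 mL/min
CrCl ≈ 17 mL/min.
belivudine: < 45 mL/min → 35% of 500 mg = 175 mg.
paliprofen: 15–39 mL/min → 80% of 250 mg = 200 mg.
Total = 175 + 200 = 375 mg.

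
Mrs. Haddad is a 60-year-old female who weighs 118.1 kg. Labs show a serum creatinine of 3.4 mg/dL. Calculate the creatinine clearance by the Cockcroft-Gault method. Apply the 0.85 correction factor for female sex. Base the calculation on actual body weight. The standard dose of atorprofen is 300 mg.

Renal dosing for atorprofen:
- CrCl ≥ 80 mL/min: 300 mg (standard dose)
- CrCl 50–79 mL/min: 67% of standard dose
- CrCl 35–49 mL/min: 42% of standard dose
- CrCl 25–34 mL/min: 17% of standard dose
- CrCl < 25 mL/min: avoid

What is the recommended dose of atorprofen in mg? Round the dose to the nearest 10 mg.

50 mg

CrCl = (140 − 60) × 118.1 / (72 × 3.4) × 0.85 = 9448.0 / 244.80 × 0.85 ≈ 32.8 mL/min
CrCl ≈ 33 mL/min → bracket 25–34 mL/min.
17% of 300 mg = 51 mg → 50 mg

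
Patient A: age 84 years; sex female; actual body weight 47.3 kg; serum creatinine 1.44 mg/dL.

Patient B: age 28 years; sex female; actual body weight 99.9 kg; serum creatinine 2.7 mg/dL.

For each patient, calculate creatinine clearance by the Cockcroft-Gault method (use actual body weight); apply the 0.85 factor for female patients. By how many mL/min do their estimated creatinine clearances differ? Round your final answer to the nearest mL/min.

27 mL/min

Patient A: CrCl = (140 − 84) × 47.3 / (72 × 1.44) × 0.85 = 2648.8 / 103.68 × 0.85 ≈ 21.7 mL/min
Patient B: CrCl = (140 − 28) × 99.9 / (72 × 2.7) × 0.85 = 11188.8 / 194.40 × 0.85 ≈ 48.9 mL/min
|21.7 − 48.9| = 27.2 mL/min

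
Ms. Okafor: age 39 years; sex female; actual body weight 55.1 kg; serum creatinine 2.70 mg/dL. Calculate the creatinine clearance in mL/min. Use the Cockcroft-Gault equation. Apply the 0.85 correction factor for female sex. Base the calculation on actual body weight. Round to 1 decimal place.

CrCl = (140 − 39) × 55.1 / (72 × 2.7) × 0.85 = 5565.1 / 194.40 × 0.85 ≈ 24.3 mL/min

24.3 mL/min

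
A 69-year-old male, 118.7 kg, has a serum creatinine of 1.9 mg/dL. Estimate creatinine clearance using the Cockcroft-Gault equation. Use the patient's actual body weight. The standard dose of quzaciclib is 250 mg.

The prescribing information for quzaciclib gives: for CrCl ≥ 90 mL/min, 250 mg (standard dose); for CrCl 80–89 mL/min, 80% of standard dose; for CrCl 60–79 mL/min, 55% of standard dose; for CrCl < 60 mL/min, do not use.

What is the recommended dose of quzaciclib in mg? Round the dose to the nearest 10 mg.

CrCl = (140 − 69) × 118.7 / (72 × 1.9) = 8427.7 / 136.80 ≈ 61.6 mL/min
CrCl ≈ 62 mL/min → bracket 60–79 mL/min.
55% of 250 mg = 137.5 mg → 140 mg

140 mg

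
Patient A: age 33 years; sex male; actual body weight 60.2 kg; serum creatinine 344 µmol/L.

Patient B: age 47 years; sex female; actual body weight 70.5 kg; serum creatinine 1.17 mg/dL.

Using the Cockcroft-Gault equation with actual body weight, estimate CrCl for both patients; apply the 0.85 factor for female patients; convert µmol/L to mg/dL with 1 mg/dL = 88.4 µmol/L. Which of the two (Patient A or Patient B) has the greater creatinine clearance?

Patient A: SCr = 344 / 88.4 = 3.891 mg/dL
Patient A: CrCl = (140 − 33) × 60.2 / (72 × 3.891) = 6441.4 / 280.15 ≈ 23.0 mL/min
Patient B: CrCl = (140 − 47) × 70.5 / (72 × 1.17) × 0.85 = 6556.5 / 84.24 × 0.85 ≈ 66.2 mL/min
23.0 vs 66.2 mL/min → Patient B is higher.

Patient B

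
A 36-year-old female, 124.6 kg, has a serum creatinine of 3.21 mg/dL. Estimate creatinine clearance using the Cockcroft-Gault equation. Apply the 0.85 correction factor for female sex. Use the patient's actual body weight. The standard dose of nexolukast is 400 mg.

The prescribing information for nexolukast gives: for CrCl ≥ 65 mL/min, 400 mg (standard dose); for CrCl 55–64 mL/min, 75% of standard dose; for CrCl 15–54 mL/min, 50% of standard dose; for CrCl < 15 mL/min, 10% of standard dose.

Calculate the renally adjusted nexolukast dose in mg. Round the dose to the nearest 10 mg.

CrCl = (140 − 36) × 124.6 / (72 × 3.21) × 0.85 = 12958.4 / 231.12 × 0.85 ≈ 47.7 mL/min
CrCl ≈ 48 mL/min → bracket 15–54 mL/min.
50% of 400 mg = 200 mg

200 mg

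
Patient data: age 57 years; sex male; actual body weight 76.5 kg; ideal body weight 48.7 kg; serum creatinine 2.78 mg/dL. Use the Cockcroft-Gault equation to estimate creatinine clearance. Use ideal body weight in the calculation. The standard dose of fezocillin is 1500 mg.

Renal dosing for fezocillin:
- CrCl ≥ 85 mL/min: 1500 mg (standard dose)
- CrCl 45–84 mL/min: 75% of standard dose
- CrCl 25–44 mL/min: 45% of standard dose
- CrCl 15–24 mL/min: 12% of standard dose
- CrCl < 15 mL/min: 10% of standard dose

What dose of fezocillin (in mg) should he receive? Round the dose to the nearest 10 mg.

CrCl = (140 − 57) × 48.7 / (72 × 2.78) = 4042.1 / 200.16 ≈ 20.2 mL/min
CrCl ≈ 20 mL/min → bracket 15–24 mL/min.
12% of 1500 mg = 180 mg

180 mg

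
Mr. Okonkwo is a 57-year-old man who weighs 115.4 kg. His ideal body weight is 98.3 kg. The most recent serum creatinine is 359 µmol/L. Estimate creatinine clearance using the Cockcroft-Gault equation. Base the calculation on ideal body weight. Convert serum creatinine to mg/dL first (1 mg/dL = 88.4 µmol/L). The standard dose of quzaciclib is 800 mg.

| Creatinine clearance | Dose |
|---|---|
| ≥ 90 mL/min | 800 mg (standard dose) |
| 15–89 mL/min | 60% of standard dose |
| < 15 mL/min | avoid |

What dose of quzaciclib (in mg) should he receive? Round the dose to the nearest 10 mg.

SCr = 359 / 88.4 = 4.061 mg/dL
CrCl = (140 − 57) × 98.3 / (72 × 4.061) = 8158.9 / 292.39 ≈ 27.9 mL/min
CrCl ≈ 28 mL/min → bracket 15–89 mL/min.
60% of 800 mg = 480 mg

480 mg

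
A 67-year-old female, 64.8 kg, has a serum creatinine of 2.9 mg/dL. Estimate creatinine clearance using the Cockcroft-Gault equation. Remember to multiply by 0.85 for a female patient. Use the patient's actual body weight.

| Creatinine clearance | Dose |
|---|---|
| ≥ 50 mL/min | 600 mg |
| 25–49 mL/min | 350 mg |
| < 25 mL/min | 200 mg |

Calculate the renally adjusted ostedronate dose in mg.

CrCl = (140 − 67) × 64.8 / (72 × 2.9) × 0.85 = 4730.4 / 208.80 × 0.85 ≈ 19.3 mL/min
CrCl ≈ 19 mL/min → bracket < 25 mL/min.
Dose for this bracket: 200 mg.

200 mg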